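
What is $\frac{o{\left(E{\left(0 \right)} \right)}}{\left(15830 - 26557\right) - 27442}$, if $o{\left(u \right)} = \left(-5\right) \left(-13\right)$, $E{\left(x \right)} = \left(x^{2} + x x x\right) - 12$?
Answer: $- \frac{65}{38169} \approx -0.001703$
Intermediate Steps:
$E{\left(x \right)} = -12 + x^{2} + x^{3}$ ($E{\left(x \right)} = \left(x^{2} + x^{2} x\right) - 12 = \left(x^{2} + x^{3}\right) - 12 = -12 + x^{2} + x^{3}$)
$o{\left(u \right)} = 65$
$\frac{o{\left(E{\left(0 \right)} \right)}}{\left(15830 - 26557\right) - 27442} = \frac{65}{\left(15830 - 26557\right) - 27442} = \frac{65}{-10727 - 27442} = \frac{65}{-38169} = 65 \left(- \frac{1}{38169}\right) = - \frac{65}{38169}$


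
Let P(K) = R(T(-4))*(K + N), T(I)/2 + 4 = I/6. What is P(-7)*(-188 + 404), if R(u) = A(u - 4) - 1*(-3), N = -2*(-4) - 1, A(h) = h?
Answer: 0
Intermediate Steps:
T(I) = -8 + I/3 (T(I) = -8 + 2*(I/6) = -8 + I/3)
N = 7 (N = 8 - 1 = 7)
R(u) = -1 + u (R(u) = (u - 4) - 1*(-3) = (-4 + u) + 3 = -1 + u)
P(K) = -217/3 - 31*K/3 (P(K) = (-1 + (-8 + (⅓)*(-4)))*(K + 7) = (-1 + (-8 - 4/3))*(7 + K) = (-1 - 28/3)*(7 + K) = -31*(7 + K)/3 = -217/3 - 31*K/3)
P(-7)*(-188 + 404) = (-217/3 - 31/3*(-7))*(-188 + 404) = (-217/3 + 217/3)*216 = 0*216 = 0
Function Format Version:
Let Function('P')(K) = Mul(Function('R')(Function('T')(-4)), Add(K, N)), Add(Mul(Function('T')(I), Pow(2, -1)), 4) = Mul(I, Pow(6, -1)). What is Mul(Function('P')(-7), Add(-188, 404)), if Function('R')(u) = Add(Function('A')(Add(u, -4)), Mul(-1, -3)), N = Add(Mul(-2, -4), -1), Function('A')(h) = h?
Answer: 0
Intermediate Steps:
Function('T')(I) = Add(-8, Mul(Rational(1, 3), I)) (Function('T')(I) = Add(-8, Mul(2, Mul(I, Pow(6, -1)))) = Add(-8, Mul(2, Mul(I, Rational(1, 6)))) = Add(-8, Mul(2, Mul(Rational(1, 6), I))) = Add(-8, Mul(Rational(1, 3), I)))
N = 7 (N = Add(8, -1) = 7)
Function('R')(u) = Add(-1, u) (Function('R')(u) = Add(Add(u, -4), Mul(-1, -3)) = Add(Add(-4, u), 3) = Add(-1, u))
Function('P')(K) = Add(Rational(-217, 3), Mul(Rational(-31, 3), K)) (Function('P')(K) = Mul(Add(-1, Add(-8, Mul(Rational(1, 3), -4))), Add(K, 7)) = Mul(Add(-1, Add(-8, Rational(-4, 3))), Add(7, K)) = Mul(Add(-1, Rational(-28, 3)), Add(7, K)) = Mul(Rational(-31, 3), Add(7, K)) = Add(Rational(-217, 3), Mul(Rational(-31, 3), K)))
Mul(Function('P')(-7), Add(-188, 404)) = Mul(Add(Rational(-217, 3), Mul(Rational(-31, 3), -7)), Add(-188, 404)) = Mul(Add(Rational(-217, 3), Rational(217, 3)), 216) = Mul(0, 216) = 0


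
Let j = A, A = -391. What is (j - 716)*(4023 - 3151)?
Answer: -965304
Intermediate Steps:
j = -391
(j - 716)*(4023 - 3151) = (-391 - 716)*(4023 - 3151) = -1107*872 = -965304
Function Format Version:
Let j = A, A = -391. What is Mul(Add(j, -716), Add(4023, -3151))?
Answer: -965304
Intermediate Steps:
j = -391
Mul(Add(j, -716), Add(4023, -3151)) = Mul(Add(-391, -716), Add(4023, -3151)) = Mul(-1107, 872) = -965304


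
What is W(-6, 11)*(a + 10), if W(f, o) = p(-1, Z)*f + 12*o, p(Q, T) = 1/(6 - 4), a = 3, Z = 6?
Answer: 1677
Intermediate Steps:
p(Q, T) = 1/2
W(f, o) = f/2 + 12*o
W(-6, 11)*(a + 10) = ((1/2)*(-6) + 12*11)*(3 + 10) = (-3 + 132)*13 = 129*13 = 1677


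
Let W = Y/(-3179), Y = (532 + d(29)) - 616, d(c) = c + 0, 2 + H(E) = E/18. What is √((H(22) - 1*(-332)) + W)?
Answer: √861554/51 ≈ 18.200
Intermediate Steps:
H(E) = -2 + E/18
d(c) = c
Y = -55 (Y = (532 + 29) - 616 = 561 - 616 = -55)
W = 5/289 (W = -55/(-3179) = -55*(-1/3179) = 5/289 ≈ 0.017301)
√((H(22) - 1*(-332)) + W) = √(((-2 + (1/18)*22) - 1*(-332)) + 5/289) = √(((-2 + 11/9) + 332) + 5/289) = √((-7/9 + 332) + 5/289) = √(2981/9 + 5/289) = √(861554/2601) = √861554/51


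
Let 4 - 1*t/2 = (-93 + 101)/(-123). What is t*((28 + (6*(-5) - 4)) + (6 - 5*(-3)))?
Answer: 5000/41 ≈ 121.95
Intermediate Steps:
t = 1000/123 (t = 8 - 2*(-93 + 101)/(-123) = 8 - 16*(-1)/123 = 8 - 2*(-8/123) = 8 + 16/123 = 1000/123 ≈ 8.1301)
t*((28 + (6*(-5) - 4)) + (6 - 5*(-3))) = 1000*((28 + (6*(-5) - 4)) + (6 - 5*(-3)))/123 = 1000*((28 + (-30 - 4)) + (6 + 15))/123 = 1000*((28 - 34) + 21)/123 = 1000*(-6 + 21)/123 = (1000/123)*15 = 5000/41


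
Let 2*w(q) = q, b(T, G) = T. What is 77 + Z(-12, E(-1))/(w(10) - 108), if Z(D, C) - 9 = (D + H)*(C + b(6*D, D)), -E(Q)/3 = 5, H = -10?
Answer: 6008/103 ≈ 58.330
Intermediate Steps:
w(q) = q/2
E(Q) = -15 (E(Q) = -3*5 = -15)
Z(D, C) = 9 + (-10 + D)*(C + 6*D) (Z(D, C) = 9 + (D - 10)*(C + 6*D) = 9 + (-10 + D)*(C + 6*D))
77 + Z(-12, E(-1))/(w(10) - 108) = 77 + (9 - 60*(-12) - 10*(-15) + 6*(-12)² - 15*(-12))/((½)*10 - 108) = 77 + (9 + 720 + 150 + 6*144 + 180)/(5 - 108) = 77 + (9 + 720 + 150 + 864 + 180)/(-103) = 77 - 1/103*1923 = 77 - 1923/103 = 6008/103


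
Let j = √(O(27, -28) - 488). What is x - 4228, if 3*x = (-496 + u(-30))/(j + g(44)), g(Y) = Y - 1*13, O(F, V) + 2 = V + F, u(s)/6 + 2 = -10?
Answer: 4*(-3171*√491 + 98443*I)/(3*(√491 - 31*I)) ≈ -4232.0 + 2.8894*I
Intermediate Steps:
u(s) = -72 (u(s) = -12 + 6*(-10) = -12 - 60 = -72)
O(F, V) = -2 + F + V (O(F, V) = -2 + (V + F) = -2 + (F + V) = -2 + F + V)
g(Y) = -13 + Y (g(Y) = Y - 13 = -13 + Y)
j = I*√491 (j = √((-2 + 27 - 28) - 488) = √(-3 - 488) = √(-491) = I*√491 ≈ 22.159*I)
x = -568/(3*(31 + I*√491)) (x = ((-496 - 72)/(I*√491 + (-13 + 44)))/3 = (-568/(I*√491 + 31))/3 = (-568/(31 + I*√491))/3 = -568/(3*(31 + I*√491)) ≈ -4.0422 + 2.8894*I)
x - 4228 = (-4402/1089 + 142*I*√491/1089) - 4228 = -4608694/1089 + 142*I*√491/1089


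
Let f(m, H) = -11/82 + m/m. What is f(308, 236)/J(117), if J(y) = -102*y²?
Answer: -71/114494796 ≈ -6.2012e-7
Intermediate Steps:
f(m, H) = 71/82 (f(m, H) = -11*1/82 + 1 = -11/82 + 1 = 71/82)
f(308, 236)/J(117) = 71/(82*((-102*117²))) = 71/(82*((-102*13689))) = (71/82)/(-1396278) = (71/82)*(-1/1396278) = -71/114494796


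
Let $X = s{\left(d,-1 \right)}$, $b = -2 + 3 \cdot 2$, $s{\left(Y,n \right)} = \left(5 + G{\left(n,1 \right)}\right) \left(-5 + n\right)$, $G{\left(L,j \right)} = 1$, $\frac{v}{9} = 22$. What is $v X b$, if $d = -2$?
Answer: $-28512$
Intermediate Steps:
$v = 198$ ($v = 9 \cdot 22 = 198$)
$s{\left(Y,n \right)} = -30 + 6 n$ ($s{\left(Y,n \right)} = \left(5 + 1\right) \left(-5 + n\right) = 6 \left(-5 + n\right) = -30 + 6 n$)
$b = 4$ ($b = -2 + 6 = 4$)
$X = -36$ ($X = -30 + 6 \left(-1\right) = -30 - 6 = -36$)
$v X b = 198 \left(-36\right) 4 = \left(-7128\right) 4 = -28512$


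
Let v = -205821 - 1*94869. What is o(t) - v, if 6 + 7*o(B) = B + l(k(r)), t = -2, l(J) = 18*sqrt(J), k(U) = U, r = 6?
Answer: 2104822/7 + 18*sqrt(6)/7 ≈ 3.0070e+5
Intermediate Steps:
v = -300690 (v = -205821 - 94869 = -300690)
o(B) = -6/7 + B/7 + 18*sqrt(6)/7 (o(B) = -6/7 + (B + 18*sqrt(6))/7 = -6/7 + (B/7 + 18*sqrt(6)/7) = -6/7 + B/7 + 18*sqrt(6)/7)
o(t) - v = (-6/7 + (1/7)*(-2) + 18*sqrt(6)/7) - 1*(-300690) = (-6/7 - 2/7 + 18*sqrt(6)/7) + 300690 = (-8/7 + 18*sqrt(6)/7) + 300690 = 2104822/7 + 18*sqrt(6)/7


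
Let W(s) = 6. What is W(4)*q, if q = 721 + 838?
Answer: 9354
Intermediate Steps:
q = 1559
W(4)*q = 6*1559 = 9354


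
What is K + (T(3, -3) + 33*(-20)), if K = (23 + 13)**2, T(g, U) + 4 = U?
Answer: 629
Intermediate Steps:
T(g, U) = -4 + U
K = 1296 (K = 36**2 = 1296)
K + (T(3, -3) + 33*(-20)) = 1296 + ((-4 - 3) + 33*(-20)) = 1296 + (-7 - 660) = 1296 - 667 = 629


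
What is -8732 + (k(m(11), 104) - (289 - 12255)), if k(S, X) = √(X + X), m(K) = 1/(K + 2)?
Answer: 3234 + 4*√13 ≈ 3248.4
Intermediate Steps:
m(K) = 1/(2 + K)
k(S, X) = √2*√X (k(S, X) = √(2*X) = √2*√X)
-8732 + (k(m(11), 104) - (289 - 12255)) = -8732 + (√2*√104 - (289 - 12255)) = -8732 + (√2*(2*√26) - 1*(-11966)) = -8732 + (4*√13 + 11966) = -8732 + (11966 + 4*√13) = 3234 + 4*√13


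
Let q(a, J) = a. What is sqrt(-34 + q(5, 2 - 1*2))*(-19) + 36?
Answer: 36 - 19*I*sqrt(29) ≈ 36.0 - 102.32*I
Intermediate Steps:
sqrt(-34 + q(5, 2 - 1*2))*(-19) + 36 = sqrt(-34 + 5)*(-19) + 36 = sqrt(-29)*(-19) + 36 = (I*sqrt(29))*(-19) + 36 = -19*I*sqrt(29) + 36 = 36 - 19*I*sqrt(29)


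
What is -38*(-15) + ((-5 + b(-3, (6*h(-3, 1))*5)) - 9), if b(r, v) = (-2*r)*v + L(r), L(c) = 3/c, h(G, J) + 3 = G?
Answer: -525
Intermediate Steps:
h(G, J) = -3 + G
b(r, v) = 3/r - 2*r*v (b(r, v) = (-2*r)*v + 3/r = -2*r*v + 3/r = 3/r - 2*r*v)
-38*(-15) + ((-5 + b(-3, (6*h(-3, 1))*5)) - 9) = -38*(-15) + ((-5 + (3/(-3) - 2*(-3)*(6*(-3 - 3))*5)) - 9) = 570 + ((-5 + (3*(-1/3) - 2*(-3)*(6*(-6))*5)) - 9) = 570 + ((-5 + (-1 - 2*(-3)*(-36*5))) - 9) = 570 + ((-5 + (-1 - 2*(-3)*(-180))) - 9) = 570 + ((-5 + (-1 - 1080)) - 9) = 570 + ((-5 - 1081) - 9) = 570 + (-1086 - 9) = 570 - 1095 = -525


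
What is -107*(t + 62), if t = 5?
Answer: -7169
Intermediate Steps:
-107*(t + 62) = -107*(5 + 62) = -107*67 = -7169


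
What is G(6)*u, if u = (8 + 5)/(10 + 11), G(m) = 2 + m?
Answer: 104/21 ≈ 4.9524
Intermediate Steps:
u = 13/21 ≈ 0.61905
G(6)*u = (2 + 6)*(13/21) = 8*(13/21) = 104/21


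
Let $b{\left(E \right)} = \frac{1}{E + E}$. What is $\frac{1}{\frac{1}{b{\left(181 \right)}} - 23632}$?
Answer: $- \frac{1}{23270} \approx -4.2974 \cdot 10^{-5}$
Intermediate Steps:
$b{\left(E \right)} = \frac{1}{2 E}$
$\frac{1}{\frac{1}{b{\left(181 \right)}} - 23632} = \frac{1}{\frac{1}{\frac{1}{2} \cdot \frac{1}{181}} - 23632} = \frac{1}{\frac{1}{\frac{1}{362}} - 23632} = \frac{1}{362 - 23632} = \frac{1}{-23270} = - \frac{1}{23270}$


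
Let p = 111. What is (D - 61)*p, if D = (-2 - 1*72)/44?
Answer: -153069/22 ≈ -6957.7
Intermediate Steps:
D = -37/22 (D = (-2 - 72)*(1/44) = -74*1/44 = -37/22 ≈ -1.6818)
(D - 61)*p = (-37/22 - 61)*111 = -1379/22*111 = -153069/22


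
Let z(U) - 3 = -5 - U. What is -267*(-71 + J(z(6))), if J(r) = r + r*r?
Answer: 4005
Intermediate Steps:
z(U) = -2 - U (z(U) = 3 + (-5 - U) = -2 - U)
J(r) = r + r**2
-267*(-71 + J(z(6))) = -267*(-71 + (-2 - 1*6)*(1 + (-2 - 1*6))) = -267*(-71 + (-2 - 6)*(1 + (-2 - 6))) = -267*(-71 - 8*(1 - 8)) = -267*(-71 - 8*(-7)) = -267*(-71 + 56) = -267*(-15) = 4005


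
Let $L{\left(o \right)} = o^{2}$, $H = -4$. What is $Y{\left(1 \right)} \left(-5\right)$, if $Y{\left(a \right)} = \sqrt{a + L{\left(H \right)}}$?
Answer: $- 5 \sqrt{17} \approx -20.616$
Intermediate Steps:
$Y{\left(a \right)} = \sqrt{16 + a}$ ($Y{\left(a \right)} = \sqrt{a + \left(-4\right)^{2}} = \sqrt{a + 16} = \sqrt{16 + a}$)
$Y{\left(1 \right)} \left(-5\right) = \sqrt{16 + 1} \left(-5\right) = \sqrt{17} \left(-5\right) = - 5 \sqrt{17}$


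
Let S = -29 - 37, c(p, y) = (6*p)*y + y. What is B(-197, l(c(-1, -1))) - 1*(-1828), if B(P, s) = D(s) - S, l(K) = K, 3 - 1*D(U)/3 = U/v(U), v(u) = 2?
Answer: 3791/2 ≈ 1895.5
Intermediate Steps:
c(p, y) = y + 6*p*y (c(p, y) = 6*p*y + y = y + 6*p*y)
D(U) = 9 - 3*U/2
S = -66
B(P, s) = 75 - 3*s/2 (B(P, s) = (9 - 3*s/2) - 1*(-66) = (9 - 3*s/2) + 66 = 75 - 3*s/2)
B(-197, l(c(-1, -1))) - 1*(-1828) = (75 - (-3)*(1 + 6*(-1))/2) - 1*(-1828) = (75 - (-3)*(1 - 6)/2) + 1828 = (75 - (-3)*(-5)/2) + 1828 = (75 - 3/2*5) + 1828 = (75 - 15/2) + 1828 = 135/2 + 1828 = 3791/2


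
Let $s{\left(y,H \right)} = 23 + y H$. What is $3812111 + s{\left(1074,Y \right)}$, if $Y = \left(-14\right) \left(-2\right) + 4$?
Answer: $3846502$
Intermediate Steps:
$Y = 32$ ($Y = 28 + 4 = 32$)
$s{\left(y,H \right)} = 23 + H y$
$3812111 + s{\left(1074,Y \right)} = 3812111 + \left(23 + 32 \cdot 1074\right) = 3812111 + \left(23 + 34368\right) = 3812111 + 34391 = 3846502$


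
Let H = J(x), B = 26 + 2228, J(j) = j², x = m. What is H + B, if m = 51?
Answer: 4855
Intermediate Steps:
x = 51
B = 2254
H = 2601 (H = 51² = 2601)
H + B = 2601 + 2254 = 4855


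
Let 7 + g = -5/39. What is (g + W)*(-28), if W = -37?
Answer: 48188/39 ≈ 1235.6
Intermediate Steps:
g = -278/39 (g = -7 - 5/39 = -278/39 ≈ -7.1282)
(g + W)*(-28) = (-278/39 - 37)*(-28) = -1721/39*(-28) = 48188/39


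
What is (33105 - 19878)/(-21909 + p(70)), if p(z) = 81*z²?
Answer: 4409/124997 ≈ 0.035273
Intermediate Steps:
(33105 - 19878)/(-21909 + p(70)) = (33105 - 19878)/(-21909 + 81*70²) = 13227/(-21909 + 81*4900) = 13227/(-21909 + 396900) = 13227/374991 = 13227*(1/374991) = 4409/124997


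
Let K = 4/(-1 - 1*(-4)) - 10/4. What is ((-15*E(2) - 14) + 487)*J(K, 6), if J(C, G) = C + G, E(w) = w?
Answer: 12847/6 ≈ 2141.2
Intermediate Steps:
K = -7/6 (K = 4/(-1 + 4) - 10*1/4 = 4/3 - 5/2 = -7/6 ≈ -1.1667)
((-15*E(2) - 14) + 487)*J(K, 6) = ((-15*2 - 14) + 487)*(-7/6 + 6) = ((-30 - 14) + 487)*(29/6) = (-44 + 487)*(29/6) = 443*(29/6) = 12847/6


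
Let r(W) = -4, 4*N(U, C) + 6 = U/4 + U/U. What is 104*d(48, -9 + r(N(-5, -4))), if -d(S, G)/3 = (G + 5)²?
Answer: -19968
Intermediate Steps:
N(U, C) = -5/4 + U/16 (N(U, C) = -3/2 + (U/4 + U/U)/4 = -3/2 + (U*(¼) + 1)/4 = -3/2 + (U/4 + 1)/4 = -3/2 + (1 + U/4)/4 = -3/2 + (¼ + U/16) = -5/4 + U/16)
d(S, G) = -3*(5 + G)² (d(S, G) = -3*(G + 5)² = -3*(5 + G)²)
104*d(48, -9 + r(N(-5, -4))) = 104*(-3*(5 + (-9 - 4))²) = 104*(-3*(5 - 13)²) = 104*(-3*(-8)²) = 104*(-3*64) = 104*(-192) = -19968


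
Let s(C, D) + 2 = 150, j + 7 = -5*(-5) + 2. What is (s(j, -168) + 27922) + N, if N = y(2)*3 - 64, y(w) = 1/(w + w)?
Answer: 112027/4 ≈ 28007.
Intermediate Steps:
j = 20 (j = -7 + (-5*(-5) + 2) = -7 + (25 + 2) = -7 + 27 = 20)
s(C, D) = 148 (s(C, D) = -2 + 150 = 148)
y(w) = 1/(2*w)
N = -253/4 (N = ((1/2)/2)*3 - 64 = ((1/2)*(1/2))*3 - 64 = (1/4)*3 - 64 = 3/4 - 64 = -253/4 ≈ -63.250)
(s(j, -168) + 27922) + N = (148 + 27922) - 253/4 = 28070 - 253/4 = 112027/4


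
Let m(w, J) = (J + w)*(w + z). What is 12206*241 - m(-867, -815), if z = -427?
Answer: 765138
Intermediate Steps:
m(w, J) = (-427 + w)*(J + w) (m(w, J) = (J + w)*(w - 427) = (J + w)*(-427 + w) = (-427 + w)*(J + w))
12206*241 - m(-867, -815) = 12206*241 - ((-867)**2 - 427*(-815) - 427*(-867) - 815*(-867)) = 2941646 - (751689 + 348005 + 370209 + 706605) = 2941646 - 1*2176508 = 2941646 - 2176508 = 765138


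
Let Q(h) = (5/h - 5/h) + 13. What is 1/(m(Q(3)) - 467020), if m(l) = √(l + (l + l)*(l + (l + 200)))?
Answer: -467020/218107674511 - √5889/218107674511 ≈ -2.1416e-6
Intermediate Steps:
Q(h) = 13 (Q(h) = 0 + 13 = 13)
m(l) = √(l + 2*l*(200 + 2*l)) (m(l) = √(l + (2*l)*(l + (200 + l))) = √(l + (2*l)*(200 + 2*l)) = √(l + 2*l*(200 + 2*l)))
1/(m(Q(3)) - 467020) = 1/(√(13*(401 + 4*13)) - 467020) = 1/(√(13*(401 + 52)) - 467020) = 1/(√(13*453) - 467020) = 1/(√5889 - 467020) = 1/(-467020 + √5889)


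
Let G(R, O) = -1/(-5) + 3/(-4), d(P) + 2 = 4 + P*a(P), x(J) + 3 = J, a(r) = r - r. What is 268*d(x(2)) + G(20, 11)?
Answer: 10709/20 ≈ 535.45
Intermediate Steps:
a(r) = 0
x(J) = -3 + J
d(P) = 2 (d(P) = -2 + (4 + P*0) = -2 + (4 + 0) = -2 + 4 = 2)
G(R, O) = -11/20 (G(R, O) = -1*(-⅕) + 3*(-¼) = ⅕ - ¾ = -11/20)
268*d(x(2)) + G(20, 11) = 268*2 - 11/20 = 536 - 11/20 = 10709/20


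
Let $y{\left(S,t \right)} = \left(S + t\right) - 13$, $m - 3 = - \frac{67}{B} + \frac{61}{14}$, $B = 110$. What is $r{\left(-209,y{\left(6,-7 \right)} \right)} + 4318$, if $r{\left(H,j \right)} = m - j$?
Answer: $\frac{1670418}{385} \approx 4338.8$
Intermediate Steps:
$m = \frac{2598}{385}$ ($m = 3 + \left(- \frac{67}{110} + \frac{61}{14}\right) = 3 + \frac{1443}{385} = \frac{2598}{385} \approx 6.7481$)
$y{\left(S,t \right)} = -13 + S + t$
$r{\left(H,j \right)} = \frac{2598}{385} - j$
$r{\left(-209,y{\left(6,-7 \right)} \right)} + 4318 = \left(\frac{2598}{385} - \left(-13 + 6 - 7\right)\right) + 4318 = \left(\frac{2598}{385} - -14\right) + 4318 = \left(\frac{2598}{385} + 14\right) + 4318 = \frac{7988}{385} + 4318 = \frac{1670418}{385}$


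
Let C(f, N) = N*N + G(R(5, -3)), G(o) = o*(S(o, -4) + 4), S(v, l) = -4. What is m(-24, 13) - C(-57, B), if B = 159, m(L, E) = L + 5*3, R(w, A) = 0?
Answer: -25290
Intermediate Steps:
m(L, E) = 15 + L (m(L, E) = L + 15 = 15 + L)
G(o) = 0 (G(o) = o*(-4 + 4) = o*0 = 0)
C(f, N) = N² (C(f, N) = N*N + 0 = N² + 0 = N²)
m(-24, 13) - C(-57, B) = (15 - 24) - 1*159² = -9 - 1*25281 = -9 - 25281 = -25290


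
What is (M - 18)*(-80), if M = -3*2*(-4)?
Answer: -480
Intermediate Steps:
M = 24 (M = -6*(-4) = 24)
(M - 18)*(-80) = (24 - 18)*(-80) = 6*(-80) = -480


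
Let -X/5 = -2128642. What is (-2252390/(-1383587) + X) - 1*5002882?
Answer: 7803886748926/1383587 ≈ 5.6403e+6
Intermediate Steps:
X = 10643210 (X = -5*(-2128642) = 10643210)
(-2252390/(-1383587) + X) - 1*5002882 = (-2252390/(-1383587) + 10643210) - 1*5002882 = (-2252390*(-1/1383587) + 10643210) - 5002882 = (2252390/1383587 + 10643210) - 5002882 = 14725809246660/1383587 - 5002882 = 7803886748926/1383587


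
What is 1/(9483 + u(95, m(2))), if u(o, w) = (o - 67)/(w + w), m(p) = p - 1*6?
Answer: 2/18959 ≈ 0.00010549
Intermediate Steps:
m(p) = -6 + p (m(p) = p - 6 = -6 + p)
u(o, w) = (-67 + o)/(2*w) (u(o, w) = (-67 + o)/((2*w)) = (-67 + o)*(1/(2*w)) = (-67 + o)/(2*w))
1/(9483 + u(95, m(2))) = 1/(9483 + (-67 + 95)/(2*(-6 + 2))) = 1/(9483 + (½)*28/(-4)) = 1/(9483 + (½)*(-¼)*28) = 1/(9483 - 7/2) = 1/(18959/2) = 2/18959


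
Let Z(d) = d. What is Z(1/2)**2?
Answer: 1/4 ≈ 0.25000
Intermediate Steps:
Z(1/2)**2 = (1/2)**2 = 1/4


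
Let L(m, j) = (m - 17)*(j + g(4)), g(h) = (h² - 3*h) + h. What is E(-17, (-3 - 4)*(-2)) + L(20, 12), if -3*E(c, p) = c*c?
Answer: -109/3 ≈ -36.333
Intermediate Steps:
g(h) = h² - 2*h
L(m, j) = (-17 + m)*(8 + j) (L(m, j) = (m - 17)*(j + 4*(-2 + 4)) = (-17 + m)*(j + 4*2) = (-17 + m)*(j + 8) = (-17 + m)*(8 + j))
E(c, p) = -c²/3 (E(c, p) = -c*c/3 = -c²/3)
E(-17, (-3 - 4)*(-2)) + L(20, 12) = -⅓*(-17)² + (-136 - 17*12 + 8*20 + 12*20) = -⅓*289 + (-136 - 204 + 160 + 240) = -289/3 + 60 = -109/3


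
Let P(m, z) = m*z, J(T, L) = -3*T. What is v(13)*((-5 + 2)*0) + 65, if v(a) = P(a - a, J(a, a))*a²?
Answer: 65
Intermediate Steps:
v(a) = 0 (v(a) = ((a - a)*(-3*a))*a² = (0*(-3*a))*a² = 0*a² = 0)
v(13)*((-5 + 2)*0) + 65 = 0*((-5 + 2)*0) + 65 = 0*(-3*0) + 65 = 0*0 + 65 = 0 + 65 = 65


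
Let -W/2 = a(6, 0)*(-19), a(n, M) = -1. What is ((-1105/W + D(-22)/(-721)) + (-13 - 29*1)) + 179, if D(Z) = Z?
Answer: 4551067/27398 ≈ 166.11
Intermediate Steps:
W = -38 (W = -(-2)*(-19) = -2*19 = -38)
((-1105/W + D(-22)/(-721)) + (-13 - 29*1)) + 179 = ((-1105/(-38) - 22/(-721)) + (-13 - 29*1)) + 179 = ((-1105*(-1/38) - 22*(-1/721)) + (-13 - 29)) + 179 = ((1105/38 + 22/721) - 42) + 179 = (797541/27398 - 42) + 179 = -353175/27398 + 179 = 4551067/27398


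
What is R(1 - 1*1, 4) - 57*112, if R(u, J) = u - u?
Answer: -6384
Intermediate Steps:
R(u, J) = 0
R(1 - 1*1, 4) - 57*112 = 0 - 57*112 = 0 - 6384 = -6384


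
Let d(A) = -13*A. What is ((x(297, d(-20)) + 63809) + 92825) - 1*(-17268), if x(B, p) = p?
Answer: 174162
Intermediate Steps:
((x(297, d(-20)) + 63809) + 92825) - 1*(-17268) = ((-13*(-20) + 63809) + 92825) - 1*(-17268) = ((260 + 63809) + 92825) + 17268 = (64069 + 92825) + 17268 = 156894 + 17268 = 174162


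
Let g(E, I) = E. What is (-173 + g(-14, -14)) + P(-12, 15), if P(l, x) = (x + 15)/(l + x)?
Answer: -177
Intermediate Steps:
P(l, x) = (15 + x)/(l + x)
(-173 + g(-14, -14)) + P(-12, 15) = (-173 - 14) + (15 + 15)/(-12 + 15) = -187 + 30/3 = -187 + (⅓)*30 = -187 + 10 = -177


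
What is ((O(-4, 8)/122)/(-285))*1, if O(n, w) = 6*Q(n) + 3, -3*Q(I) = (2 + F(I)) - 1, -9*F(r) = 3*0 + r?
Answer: -1/312930 ≈ -3.1956e-6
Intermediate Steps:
F(r) = -r/9 (F(r) = -(3*0 + r)/9 = -(0 + r)/9 = -r/9)
Q(I) = -⅓ + I/27 (Q(I) = -((2 - I/9) - 1)/3 = -(1 - I/9)/3 = -⅓ + I/27)
O(n, w) = 1 + 2*n/9 (O(n, w) = 6*(-⅓ + n/27) + 3 = (-2 + 2*n/9) + 3 = 1 + 2*n/9)
((O(-4, 8)/122)/(-285))*1 = (((1 + (2/9)*(-4))/122)/(-285))*1 = (((1 - 8/9)*(1/122))*(-1/285))*1 = (((⅑)*(1/122))*(-1/285))*1 = ((1/1098)*(-1/285))*1 = -1/312930*1 = -1/312930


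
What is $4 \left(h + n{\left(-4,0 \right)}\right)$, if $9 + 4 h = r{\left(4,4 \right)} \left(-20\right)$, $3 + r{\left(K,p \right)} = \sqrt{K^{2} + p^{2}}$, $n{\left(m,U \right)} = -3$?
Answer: $39 - 80 \sqrt{2} \approx -74.137$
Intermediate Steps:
$r{\left(K,p \right)} = -3 + \sqrt{K^{2} + p^{2}}$
$h = \frac{51}{4} - 20 \sqrt{2}$ ($h = - \frac{9}{4} + \frac{\left(-3 + \sqrt{4^{2} + 4^{2}}\right) \left(-20\right)}{4} = - \frac{9}{4} + \frac{\left(-3 + \sqrt{16 + 16}\right) \left(-20\right)}{4} = - \frac{9}{4} + \frac{\left(-3 + \sqrt{32}\right) \left(-20\right)}{4} = - \frac{9}{4} + \frac{\left(-3 + 4 \sqrt{2}\right) \left(-20\right)}{4} = - \frac{9}{4} + \frac{60 - 80 \sqrt{2}}{4} = - \frac{9}{4} + \left(15 - 20 \sqrt{2}\right) = \frac{51}{4} - 20 \sqrt{2} \approx -15.534$)
$4 \left(h + n{\left(-4,0 \right)}\right) = 4 \left(\left(\frac{51}{4} - 20 \sqrt{2}\right) - 3\right) = 4 \left(\frac{39}{4} - 20 \sqrt{2}\right) = 39 - 80 \sqrt{2}$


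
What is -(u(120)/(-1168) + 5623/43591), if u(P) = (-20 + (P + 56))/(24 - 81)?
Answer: -31763087/241842868 ≈ -0.13134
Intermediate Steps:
u(P) = -12/19 - P/57 (u(P) = (-20 + (56 + P))/(-57) = (36 + P)*(-1/57) = -12/19 - P/57)
-(u(120)/(-1168) + 5623/43591) = -((-12/19 - 1/57*120)/(-1168) + 5623/43591) = -((-12/19 - 40/19)*(-1/1168) + 5623*(1/43591)) = -(-52/19*(-1/1168) + 5623/43591) = -(13/5548 + 5623/43591) = -1*31763087/241842868 = -31763087/241842868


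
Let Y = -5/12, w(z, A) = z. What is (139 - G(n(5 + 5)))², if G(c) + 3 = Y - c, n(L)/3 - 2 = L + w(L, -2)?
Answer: 6255001/144 ≈ 43438.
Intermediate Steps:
Y = -5/12 (Y = -5*1/12 = -5/12 ≈ -0.41667)
n(L) = 6 + 6*L (n(L) = 6 + 3*(L + L) = 6 + 3*(2*L) = 6 + 6*L)
G(c) = -41/12 - c (G(c) = -3 + (-5/12 - c) = -41/12 - c)
(139 - G(n(5 + 5)))² = (139 - (-41/12 - (6 + 6*(5 + 5))))² = (139 - (-41/12 - (6 + 6*10)))² = (139 - (-41/12 - (6 + 60)))² = (139 - (-41/12 - 1*66))² = (139 - (-41/12 - 66))² = (139 - 1*(-833/12))² = (139 + 833/12)² = (2501/12)² = 6255001/144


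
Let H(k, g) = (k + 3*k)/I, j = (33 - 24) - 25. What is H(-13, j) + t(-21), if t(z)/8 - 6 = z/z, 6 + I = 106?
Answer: 1387/25 ≈ 55.480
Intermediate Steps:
I = 100 (I = -6 + 106 = 100)
j = -16 (j = 9 - 25 = -16)
H(k, g) = k/25 (H(k, g) = (k + 3*k)/100 = (4*k)*(1/100) = k/25)
t(z) = 56 (t(z) = 48 + 8*(z/z) = 48 + 8*1 = 48 + 8 = 56)
H(-13, j) + t(-21) = (1/25)*(-13) + 56 = -13/25 + 56 = 1387/25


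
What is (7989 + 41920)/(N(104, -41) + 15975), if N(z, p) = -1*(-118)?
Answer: 49909/16093 ≈ 3.1013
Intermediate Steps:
N(z, p) = 118
(7989 + 41920)/(N(104, -41) + 15975) = (7989 + 41920)/(118 + 15975) = 49909/16093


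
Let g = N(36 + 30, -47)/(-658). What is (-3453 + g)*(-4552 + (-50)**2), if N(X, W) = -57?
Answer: 2331089442/329 ≈ 7.0854e+6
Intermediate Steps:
g = 57/658 (g = -57/(-658) = -57*(-1/658) = 57/658 ≈ 0.086626)
(-3453 + g)*(-4552 + (-50)**2) = (-3453 + 57/658)*(-4552 + (-50)**2) = -2272017*(-4552 + 2500)/658 = -2272017/658*(-2052) = 2331089442/329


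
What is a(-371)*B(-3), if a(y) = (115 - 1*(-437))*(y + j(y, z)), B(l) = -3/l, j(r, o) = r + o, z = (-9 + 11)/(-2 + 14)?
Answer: -409492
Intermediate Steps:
z = ⅙ (z = 2/12 = 2*(1/12) = ⅙ ≈ 0.16667)
j(r, o) = o + r
a(y) = 92 + 1104*y (a(y) = (115 - 1*(-437))*(y + (⅙ + y)) = (115 + 437)*(⅙ + 2*y) = 552*(⅙ + 2*y) = 92 + 1104*y)
a(-371)*B(-3) = (92 + 1104*(-371))*(-3/(-3)) = (92 - 409584)*(-3*(-⅓)) = -409492*1 = -409492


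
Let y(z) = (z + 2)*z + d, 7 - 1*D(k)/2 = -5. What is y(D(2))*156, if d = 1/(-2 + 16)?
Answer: 681486/7 ≈ 97355.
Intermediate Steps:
d = 1/14 ≈ 0.071429
D(k) = 24 (D(k) = 14 - 2*(-5) = 14 + 10 = 24)
y(z) = 1/14 + z*(2 + z) (y(z) = (z + 2)*z + 1/14 = (2 + z)*z + 1/14 = z*(2 + z) + 1/14 = 1/14 + z*(2 + z))
y(D(2))*156 = (1/14 + 24² + 2*24)*156 = (1/14 + 576 + 48)*156 = (8737/14)*156 = 681486/7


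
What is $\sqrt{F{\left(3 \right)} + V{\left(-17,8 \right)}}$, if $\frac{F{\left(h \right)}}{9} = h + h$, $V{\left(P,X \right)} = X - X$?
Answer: $3 \sqrt{6} \approx 7.3485$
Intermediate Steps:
$V{\left(P,X \right)} = 0$
$F{\left(h \right)} = 18 h$ ($F{\left(h \right)} = 9 \left(h + h\right) = 9 \cdot 2 h = 18 h$)
$\sqrt{F{\left(3 \right)} + V{\left(-17,8 \right)}} = \sqrt{18 \cdot 3 + 0} = \sqrt{54 + 0} = \sqrt{54} = 3 \sqrt{6}$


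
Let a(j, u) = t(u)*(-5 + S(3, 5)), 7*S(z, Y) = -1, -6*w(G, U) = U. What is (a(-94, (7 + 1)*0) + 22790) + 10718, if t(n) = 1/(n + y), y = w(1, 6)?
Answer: 234592/7 ≈ 33513.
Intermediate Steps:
w(G, U) = -U/6
S(z, Y) = -⅐ (S(z, Y) = (⅐)*(-1) = -⅐)
y = -1 (y = -⅙*6 = -1)
t(n) = 1/(-1 + n) (t(n) = 1/(n - 1) = 1/(-1 + n))
a(j, u) = -36/(7*(-1 + u)) (a(j, u) = (-5 - ⅐)/(-1 + u) = -36/7/(-1 + u) = -36/(7*(-1 + u)))
(a(-94, (7 + 1)*0) + 22790) + 10718 = (-36/(-7 + 7*((7 + 1)*0)) + 22790) + 10718 = (-36/(-7 + 7*(8*0)) + 22790) + 10718 = (-36/(-7 + 7*0) + 22790) + 10718 = (-36/(-7 + 0) + 22790) + 10718 = (-36/(-7) + 22790) + 10718 = (-36*(-⅐) + 22790) + 10718 = (36/7 + 22790) + 10718 = 159566/7 + 10718 = 234592/7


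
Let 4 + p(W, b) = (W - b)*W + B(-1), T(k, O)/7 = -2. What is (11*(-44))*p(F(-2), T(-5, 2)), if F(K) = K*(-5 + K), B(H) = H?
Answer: -187308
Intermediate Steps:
T(k, O) = -14 (T(k, O) = 7*(-2) = -14)
p(W, b) = -5 + W*(W - b) (p(W, b) = -4 + ((W - b)*W - 1) = -4 + (W*(W - b) - 1) = -4 + (-1 + W*(W - b)) = -5 + W*(W - b))
(11*(-44))*p(F(-2), T(-5, 2)) = (11*(-44))*(-5 + (-2*(-5 - 2))² - 1*(-2*(-5 - 2))*(-14)) = -484*(-5 + (-2*(-7))² - 1*(-2*(-7))*(-14)) = -484*(-5 + 14² - 1*14*(-14)) = -484*(-5 + 196 + 196) = -484*387 = -187308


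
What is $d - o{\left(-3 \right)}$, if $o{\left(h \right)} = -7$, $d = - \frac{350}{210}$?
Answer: $\frac{16}{3} \approx 5.3333$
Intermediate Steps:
$d = - \frac{5}{3}$ ($d = \left(-350\right) \frac{1}{210} = - \frac{5}{3} \approx -1.6667$)
$d - o{\left(-3 \right)} = - \frac{5}{3} - -7 = - \frac{5}{3} + 7 = \frac{16}{3}$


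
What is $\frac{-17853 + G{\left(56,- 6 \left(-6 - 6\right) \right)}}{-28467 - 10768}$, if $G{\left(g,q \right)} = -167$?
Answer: $\frac{3604}{7847} \approx 0.45928$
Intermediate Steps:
$\frac{-17853 + G{\left(56,- 6 \left(-6 - 6\right) \right)}}{-28467 - 10768} = \frac{-17853 - 167}{-28467 - 10768} = - \frac{18020}{-39235} = \left(-18020\right) \left(- \frac{1}{39235}\right) = \frac{3604}{7847}$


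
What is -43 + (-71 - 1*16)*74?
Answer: -6481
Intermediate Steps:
-43 + (-71 - 1*16)*74 = -43 + (-71 - 16)*74 = -43 - 87*74 = -43 - 6438 = -6481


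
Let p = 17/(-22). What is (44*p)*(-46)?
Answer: 1564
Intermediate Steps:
p = -17/22 (p = 17*(-1/22) = -17/22 ≈ -0.77273)
(44*p)*(-46) = (44*(-17/22))*(-46) = -34*(-46) = 1564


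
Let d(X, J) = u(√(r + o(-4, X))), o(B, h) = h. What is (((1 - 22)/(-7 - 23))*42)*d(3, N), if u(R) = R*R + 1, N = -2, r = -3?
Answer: 147/5 ≈ 29.400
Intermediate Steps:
u(R) = 1 + R² (u(R) = R² + 1 = 1 + R²)
d(X, J) = -2 + X (d(X, J) = 1 + (√(-3 + X))² = 1 + (-3 + X) = -2 + X)
(((1 - 22)/(-7 - 23))*42)*d(3, N) = (((1 - 22)/(-7 - 23))*42)*(-2 + 3) = (-21/(-30)*42)*1 = (-21*(-1/30)*42)*1 = ((7/10)*42)*1 = (147/5)*1 = 147/5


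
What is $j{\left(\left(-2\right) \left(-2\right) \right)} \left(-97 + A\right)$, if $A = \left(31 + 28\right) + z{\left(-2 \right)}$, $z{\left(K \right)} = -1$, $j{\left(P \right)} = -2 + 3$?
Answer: $-39$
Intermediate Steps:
$j{\left(P \right)} = 1$
$A = 58$ ($A = \left(31 + 28\right) - 1 = 59 - 1 = 58$)
$j{\left(\left(-2\right) \left(-2\right) \right)} \left(-97 + A\right) = 1 \left(-97 + 58\right) = 1 \left(-39\right) = -39$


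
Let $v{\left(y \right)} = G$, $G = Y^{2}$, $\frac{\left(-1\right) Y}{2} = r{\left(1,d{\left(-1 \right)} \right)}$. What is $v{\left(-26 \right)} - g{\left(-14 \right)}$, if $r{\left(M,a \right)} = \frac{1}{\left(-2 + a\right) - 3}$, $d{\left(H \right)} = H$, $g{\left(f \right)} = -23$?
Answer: $\frac{208}{9} \approx 23.111$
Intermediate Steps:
$r{\left(M,a \right)} = \frac{1}{-5 + a}$
$Y = \frac{1}{3}$ ($Y = - \frac{2}{-5 - 1} = - \frac{2}{-6} = \left(-2\right) \left(- \frac{1}{6}\right) = \frac{1}{3} \approx 0.33333$)
$G = \frac{1}{9}$ ($G = \left(\frac{1}{3}\right)^{2} = \frac{1}{9} \approx 0.11111$)
$v{\left(y \right)} = \frac{1}{9}$
$v{\left(-26 \right)} - g{\left(-14 \right)} = \frac{1}{9} - -23 = \frac{1}{9} + 23 = \frac{208}{9}$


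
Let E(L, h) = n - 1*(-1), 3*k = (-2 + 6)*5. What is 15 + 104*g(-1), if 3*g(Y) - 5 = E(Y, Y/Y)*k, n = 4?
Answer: 12095/9 ≈ 1343.9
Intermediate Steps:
k = 20/3 (k = ((-2 + 6)*5)/3 = (4*5)/3 = (1/3)*20 = 20/3 ≈ 6.6667)
E(L, h) = 5 (E(L, h) = 4 - 1*(-1) = 4 + 1 = 5)
g(Y) = 115/9 (g(Y) = 5/3 + (5*(20/3))/3 = 5/3 + (1/3)*(100/3) = 5/3 + 100/9 = 115/9)
15 + 104*g(-1) = 15 + 104*(115/9) = 15 + 11960/9 = 12095/9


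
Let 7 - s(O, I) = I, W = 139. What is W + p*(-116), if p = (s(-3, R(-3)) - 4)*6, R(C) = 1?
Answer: -1253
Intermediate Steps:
s(O, I) = 7 - I
p = 12 (p = ((7 - 1*1) - 4)*6 = ((7 - 1) - 4)*6 = (6 - 4)*6 = 2*6 = 12)
W + p*(-116) = 139 + 12*(-116) = 139 - 1392 = -1253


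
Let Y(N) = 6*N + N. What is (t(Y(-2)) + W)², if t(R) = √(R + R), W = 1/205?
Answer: -1176699/42025 + 4*I*√7/205 ≈ -28.0 + 0.051624*I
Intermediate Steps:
Y(N) = 7*N
W = 1/205 ≈ 0.0048781
t(R) = √2*√R (t(R) = √(2*R) = √2*√R)
(t(Y(-2)) + W)² = (√2*√(7*(-2)) + 1/205)² = (√2*√(-14) + 1/205)² = (√2*(I*√14) + 1/205)² = (2*I*√7 + 1/205)² = (1/205 + 2*I*√7)²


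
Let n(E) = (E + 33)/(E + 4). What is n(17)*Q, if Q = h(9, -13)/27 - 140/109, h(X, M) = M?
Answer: -259850/61803 ≈ -4.2045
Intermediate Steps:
n(E) = (33 + E)/(4 + E)
Q = -5197/2943 (Q = -13/27 - 140/109 = -5197/2943 ≈ -1.7659)
n(17)*Q = ((33 + 17)/(4 + 17))*(-5197/2943) = (50/21)*(-5197/2943) = -259850/61803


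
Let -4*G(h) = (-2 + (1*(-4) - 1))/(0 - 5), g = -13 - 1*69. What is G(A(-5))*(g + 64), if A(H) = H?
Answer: 63/10 ≈ 6.3000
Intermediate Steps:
g = -82 (g = -13 - 69 = -82)
G(h) = -7/20 (G(h) = -(-2 + (1*(-4) - 1))/(4*(0 - 5)) = -(-2 + (-4 - 1))/(4*(-5)) = -(-2 - 5)*(-1)/(4*5) = -(-7)*(-1)/(4*5) = -¼*7/5 = -7/20)
G(A(-5))*(g + 64) = -7*(-82 + 64)/20 = -7/20*(-18) = 63/10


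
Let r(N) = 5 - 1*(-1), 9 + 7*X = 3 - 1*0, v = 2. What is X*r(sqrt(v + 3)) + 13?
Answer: 55/7 ≈ 7.8571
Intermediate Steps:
X = -6/7 (X = -9/7 + (3 - 1*0)/7 = -9/7 + (3 + 0)/7 = -9/7 + (1/7)*3 = -9/7 + 3/7 = -6/7 ≈ -0.85714)
r(N) = 6 (r(N) = 5 + 1 = 6)
X*r(sqrt(v + 3)) + 13 = -6/7*6 + 13 = -36/7 + 13 = 55/7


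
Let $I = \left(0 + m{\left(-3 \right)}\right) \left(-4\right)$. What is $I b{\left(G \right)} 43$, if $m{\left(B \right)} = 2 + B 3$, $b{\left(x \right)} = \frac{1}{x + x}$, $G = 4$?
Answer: $\frac{301}{2} \approx 150.5$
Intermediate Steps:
$b{\left(x \right)} = \frac{1}{2 x}$
$m{\left(B \right)} = 2 + 3 B$
$I = 28$ ($I = \left(0 + \left(2 + 3 \left(-3\right)\right)\right) \left(-4\right) = \left(0 + \left(2 - 9\right)\right) \left(-4\right) = \left(0 - 7\right) \left(-4\right) = \left(-7\right) \left(-4\right) = 28$)
$I b{\left(G \right)} 43 = 28 \frac{1}{2 \cdot 4} \cdot 43 = 28 \cdot \frac{1}{2} \cdot \frac{1}{4} \cdot 43 = 28 \cdot \frac{1}{8} \cdot 43 = \frac{7}{2} \cdot 43 = \frac{301}{2}$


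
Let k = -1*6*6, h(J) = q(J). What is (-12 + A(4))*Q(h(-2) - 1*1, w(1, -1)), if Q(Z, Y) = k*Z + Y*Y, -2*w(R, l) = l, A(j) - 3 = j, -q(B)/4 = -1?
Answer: 2155/4 ≈ 538.75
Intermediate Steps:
q(B) = 4 (q(B) = -4*(-1) = 4)
A(j) = 3 + j
w(R, l) = -l/2
h(J) = 4
k = -36 (k = -6*6 = -36)
Q(Z, Y) = Y**2 - 36*Z (Q(Z, Y) = -36*Z + Y*Y = -36*Z + Y**2 = Y**2 - 36*Z)
(-12 + A(4))*Q(h(-2) - 1*1, w(1, -1)) = (-12 + (3 + 4))*((-1/2*(-1))**2 - 36*(4 - 1*1)) = (-12 + 7)*((1/2)**2 - 36*(4 - 1)) = -5*(1/4 - 36*3) = -5*(1/4 - 108) = -5*(-431/4) = 2155/4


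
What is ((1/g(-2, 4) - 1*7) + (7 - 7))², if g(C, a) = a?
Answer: 729/16 ≈ 45.563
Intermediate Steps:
((1/g(-2, 4) - 1*7) + (7 - 7))² = ((1/4 - 1*7) + (7 - 7))² = ((¼ - 7) + 0)² = (-27/4 + 0)² = (-27/4)² = 729/16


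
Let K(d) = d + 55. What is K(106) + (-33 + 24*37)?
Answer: 1016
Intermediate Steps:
K(d) = 55 + d
K(106) + (-33 + 24*37) = (55 + 106) + (-33 + 24*37) = 161 + (-33 + 888) = 161 + 855 = 1016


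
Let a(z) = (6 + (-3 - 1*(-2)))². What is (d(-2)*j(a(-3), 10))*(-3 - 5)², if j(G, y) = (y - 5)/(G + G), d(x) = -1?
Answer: -32/5 ≈ -6.4000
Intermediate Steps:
a(z) = 25 (a(z) = (6 + (-3 + 2))² = (6 - 1)² = 5² = 25)
j(G, y) = (-5 + y)/(2*G) (j(G, y) = (-5 + y)/((2*G)) = (-5 + y)*(1/(2*G)) = (-5 + y)/(2*G))
(d(-2)*j(a(-3), 10))*(-3 - 5)² = (-(-5 + 10)/(2*25))*(-3 - 5)² = -5/(2*25)*(-8)² = -1*⅒*64 = -⅒*64 = -32/5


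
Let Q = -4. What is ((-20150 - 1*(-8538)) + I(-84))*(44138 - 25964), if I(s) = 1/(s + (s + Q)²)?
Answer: -808269739953/3830 ≈ -2.1104e+8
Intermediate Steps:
I(s) = 1/(s + (-4 + s)²) (I(s) = 1/(s + (s - 4)²) = 1/(s + (-4 + s)²))
((-20150 - 1*(-8538)) + I(-84))*(44138 - 25964) = ((-20150 - 1*(-8538)) + 1/(-84 + (-4 - 84)²))*(44138 - 25964) = ((-20150 + 8538) + 1/(-84 + (-88)²))*18174 = (-11612 + 1/(-84 + 7744))*18174 = (-11612 + 1/7660)*18174 = -88947919/7660*18174 = -808269739953/3830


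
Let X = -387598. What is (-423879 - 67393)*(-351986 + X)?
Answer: 363336910848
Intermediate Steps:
(-423879 - 67393)*(-351986 + X) = (-423879 - 67393)*(-351986 - 387598) = -491272*(-739584) = 363336910848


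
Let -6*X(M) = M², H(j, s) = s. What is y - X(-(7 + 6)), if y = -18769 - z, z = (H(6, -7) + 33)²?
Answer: -116501/6 ≈ -19417.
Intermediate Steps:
z = 676 (z = (-7 + 33)² = 26² = 676)
X(M) = -M²/6
y = -19445 (y = -18769 - 1*676 = -18769 - 676 = -19445)
y - X(-(7 + 6)) = -19445 - (-1)*(-(7 + 6))²/6 = -19445 - (-1)*(-1*13)²/6 = -19445 - (-1)*(-13)²/6 = -19445 - (-1)*169/6 = -19445 - 1*(-169/6) = -19445 + 169/6 = -116501/6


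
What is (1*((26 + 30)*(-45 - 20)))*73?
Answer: -265720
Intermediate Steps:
(1*((26 + 30)*(-45 - 20)))*73 = (1*(56*(-65)))*73 = (1*(-3640))*73 = -3640*73 = -265720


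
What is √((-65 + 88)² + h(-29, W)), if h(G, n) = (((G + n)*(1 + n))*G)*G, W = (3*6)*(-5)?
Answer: 2*√2226890 ≈ 2984.6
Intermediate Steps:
W = -90 (W = 18*(-5) = -90)
h(G, n) = G²*(1 + n)*(G + n) (h(G, n) = (((1 + n)*(G + n))*G)*G = (G*(1 + n)*(G + n))*G = G²*(1 + n)*(G + n))
√((-65 + 88)² + h(-29, W)) = √((-65 + 88)² + (-29)²*(-29 - 90 + (-90)² - 29*(-90))) = √(23² + 841*(-29 - 90 + 8100 + 2610)) = √(529 + 841*10591) = √(529 + 8907031) = √8907560 = 2*√2226890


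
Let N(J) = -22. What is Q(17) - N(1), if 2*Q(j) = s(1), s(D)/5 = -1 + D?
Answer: 22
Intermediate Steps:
s(D) = -5 + 5*D (s(D) = 5*(-1 + D) = -5 + 5*D)
Q(j) = 0 (Q(j) = (-5 + 5*1)/2 = (-5 + 5)/2 = (½)*0 = 0)
Q(17) - N(1) = 0 - 1*(-22) = 0 + 22 = 22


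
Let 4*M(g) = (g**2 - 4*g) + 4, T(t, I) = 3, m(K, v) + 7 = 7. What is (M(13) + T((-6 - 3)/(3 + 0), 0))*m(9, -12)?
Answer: 0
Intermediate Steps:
m(K, v) = 0 (m(K, v) = -7 + 7 = 0)
M(g) = 1 - g + g**2/4 (M(g) = ((g**2 - 4*g) + 4)/4 = (4 + g**2 - 4*g)/4 = 1 - g + g**2/4)
(M(13) + T((-6 - 3)/(3 + 0), 0))*m(9, -12) = ((1 - 1*13 + (1/4)*13**2) + 3)*0 = ((1 - 13 + (1/4)*169) + 3)*0 = ((1 - 13 + 169/4) + 3)*0 = (121/4 + 3)*0 = (133/4)*0 = 0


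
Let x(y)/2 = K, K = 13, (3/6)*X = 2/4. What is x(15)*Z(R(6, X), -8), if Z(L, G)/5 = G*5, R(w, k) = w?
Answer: -5200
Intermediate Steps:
X = 1 (X = 2*(2/4) = 2*(2*(1/4)) = 2*(1/2) = 1)
Z(L, G) = 25*G (Z(L, G) = 5*(G*5) = 5*(5*G) = 25*G)
x(y) = 26 (x(y) = 2*13 = 26)
x(15)*Z(R(6, X), -8) = 26*(25*(-8)) = 26*(-200) = -5200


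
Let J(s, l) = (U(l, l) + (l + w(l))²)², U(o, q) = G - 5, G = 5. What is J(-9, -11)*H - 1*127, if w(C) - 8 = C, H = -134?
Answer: -5147871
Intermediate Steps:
w(C) = 8 + C
U(o, q) = 0 (U(o, q) = 5 - 5 = 0)
J(s, l) = (8 + 2*l)⁴ (J(s, l) = (0 + (l + (8 + l))²)² = (0 + (8 + 2*l)²)² = ((8 + 2*l)²)² = (8 + 2*l)⁴)
J(-9, -11)*H - 1*127 = (16*(4 - 11)⁴)*(-134) - 1*127 = (16*(-7)⁴)*(-134) - 127 = (16*2401)*(-134) - 127 = 38416*(-134) - 127 = -5147744 - 127 = -5147871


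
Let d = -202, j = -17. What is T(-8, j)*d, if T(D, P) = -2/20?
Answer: 101/5 ≈ 20.200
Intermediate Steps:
T(D, P) = -⅒ (T(D, P) = -2*1/20 = -⅒)
T(-8, j)*d = -⅒*(-202) = 101/5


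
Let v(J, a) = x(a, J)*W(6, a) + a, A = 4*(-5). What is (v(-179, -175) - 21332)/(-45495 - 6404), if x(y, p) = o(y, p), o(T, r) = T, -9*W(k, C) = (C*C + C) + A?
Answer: -5131687/467091 ≈ -10.986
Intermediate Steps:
A = -20
W(k, C) = 20/9 - C/9 - C**2/9 (W(k, C) = -((C*C + C) - 20)/9 = -((C**2 + C) - 20)/9 = -((C + C**2) - 20)/9 = -(-20 + C + C**2)/9 = 20/9 - C/9 - C**2/9)
x(y, p) = y
v(J, a) = a + a*(20/9 - a/9 - a**2/9) (v(J, a) = a*(20/9 - a/9 - a**2/9) + a = a + a*(20/9 - a/9 - a**2/9))
(v(-179, -175) - 21332)/(-45495 - 6404) = ((1/9)*(-175)*(29 - 1*(-175) - 1*(-175)**2) - 21332)/(-45495 - 6404) = ((1/9)*(-175)*(29 + 175 - 1*30625) - 21332)/(-51899) = ((1/9)*(-175)*(29 + 175 - 30625) - 21332)*(-1/51899) = ((1/9)*(-175)*(-30421) - 21332)*(-1/51899) = (5323675/9 - 21332)*(-1/51899) = (5131687/9)*(-1/51899) = -5131687/467091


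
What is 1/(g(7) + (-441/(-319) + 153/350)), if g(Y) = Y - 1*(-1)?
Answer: 111650/1096357 ≈ 0.10184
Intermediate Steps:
g(Y) = 1 + Y (g(Y) = Y + 1 = 1 + Y)
1/(g(7) + (-441/(-319) + 153/350)) = 1/((1 + 7) + (-441/(-319) + 153/350)) = 1/(8 + (-441*(-1/319) + 153*(1/350))) = 1/(8 + (441/319 + 153/350)) = 1/(8 + 203157/111650) = 1/(1096357/111650) = 111650/1096357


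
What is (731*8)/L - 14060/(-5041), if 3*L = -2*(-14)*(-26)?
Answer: -9775453/458731 ≈ -21.310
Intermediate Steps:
L = -728/3 (L = (-2*(-14)*(-26))/3 = (28*(-26))/3 = (1/3)*(-728) = -728/3 ≈ -242.67)
(731*8)/L - 14060/(-5041) = (731*8)/(-728/3) - 14060/(-5041) = 5848*(-3/728) - 14060*(-1/5041) = -2193/91 + 14060/5041 = -9775453/458731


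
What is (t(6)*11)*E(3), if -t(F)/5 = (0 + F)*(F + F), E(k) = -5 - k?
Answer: 31680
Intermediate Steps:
t(F) = -10*F² (t(F) = -5*(0 + F)*(F + F) = -5*F*2*F = -10*F²)
(t(6)*11)*E(3) = (-10*6²*11)*(-5 - 1*3) = (-10*36*11)*(-5 - 3) = -360*11*(-8) = -3960*(-8) = 31680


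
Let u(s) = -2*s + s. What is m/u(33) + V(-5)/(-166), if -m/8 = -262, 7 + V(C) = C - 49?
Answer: -345923/5478 ≈ -63.148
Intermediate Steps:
V(C) = -56 + C (V(C) = -7 + (C - 49) = -7 + (-49 + C) = -56 + C)
m = 2096 (m = -8*(-262) = 2096)
u(s) = -s
m/u(33) + V(-5)/(-166) = 2096/((-1*33)) + (-56 - 5)/(-166) = 2096/(-33) - 61*(-1/166) = 2096*(-1/33) + 61/166 = -2096/33 + 61/166 = -345923/5478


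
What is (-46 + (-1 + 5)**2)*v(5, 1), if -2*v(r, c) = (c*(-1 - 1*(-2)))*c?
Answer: 15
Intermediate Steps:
v(r, c) = -c**2/2 (v(r, c) = -c*(-1 - 1*(-2))*c/2 = -c*(-1 + 2)*c/2 = -c*1*c/2 = -c*c/2 = -c**2/2)
(-46 + (-1 + 5)**2)*v(5, 1) = (-46 + (-1 + 5)**2)*(-1/2*1**2) = (-46 + 4**2)*(-1/2*1) = (-46 + 16)*(-1/2) = -30*(-1/2) = 15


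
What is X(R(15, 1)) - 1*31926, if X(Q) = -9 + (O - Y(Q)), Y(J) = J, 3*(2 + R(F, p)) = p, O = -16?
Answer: -95848/3 ≈ -31949.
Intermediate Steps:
R(F, p) = -2 + p/3
X(Q) = -25 - Q (X(Q) = -9 + (-16 - Q) = -25 - Q)
X(R(15, 1)) - 1*31926 = (-25 - (-2 + (⅓)*1)) - 1*31926 = (-25 - (-2 + ⅓)) - 31926 = (-25 - 1*(-5/3)) - 31926 = (-25 + 5/3) - 31926 = -70/3 - 31926 = -95848/3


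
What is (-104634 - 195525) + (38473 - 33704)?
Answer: -295390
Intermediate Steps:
(-104634 - 195525) + (38473 - 33704) = -300159 + 4769 = -295390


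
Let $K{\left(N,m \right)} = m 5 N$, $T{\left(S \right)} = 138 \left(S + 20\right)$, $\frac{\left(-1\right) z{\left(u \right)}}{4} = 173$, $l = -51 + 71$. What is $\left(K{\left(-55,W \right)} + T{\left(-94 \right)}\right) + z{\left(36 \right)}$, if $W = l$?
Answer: $-16404$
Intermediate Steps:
$l = 20$
$z{\left(u \right)} = -692$ ($z{\left(u \right)} = \left(-4\right) 173 = -692$)
$W = 20$
$T{\left(S \right)} = 2760 + 138 S$ ($T{\left(S \right)} = 138 \left(20 + S\right) = 2760 + 138 S$)
$K{\left(N,m \right)} = 5 N m$ ($K{\left(N,m \right)} = 5 m N = 5 N m$)
$\left(K{\left(-55,W \right)} + T{\left(-94 \right)}\right) + z{\left(36 \right)} = \left(5 \left(-55\right) 20 + \left(2760 + 138 \left(-94\right)\right)\right) - 692 = \left(-5500 + \left(2760 - 12972\right)\right) - 692 = \left(-5500 - 10212\right) - 692 = -15712 - 692 = -16404$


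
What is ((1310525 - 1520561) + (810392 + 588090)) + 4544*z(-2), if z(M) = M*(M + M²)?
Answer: 1170270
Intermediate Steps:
((1310525 - 1520561) + (810392 + 588090)) + 4544*z(-2) = ((1310525 - 1520561) + (810392 + 588090)) + 4544*((-2)²*(1 - 2)) = (-210036 + 1398482) + 4544*(4*(-1)) = 1188446 + 4544*(-4) = 1188446 - 18176 = 1170270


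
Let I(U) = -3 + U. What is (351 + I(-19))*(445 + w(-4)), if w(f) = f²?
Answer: 151669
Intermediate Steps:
(351 + I(-19))*(445 + w(-4)) = (351 + (-3 - 19))*(445 + (-4)²) = (351 - 22)*(445 + 16) = 329*461 = 151669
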